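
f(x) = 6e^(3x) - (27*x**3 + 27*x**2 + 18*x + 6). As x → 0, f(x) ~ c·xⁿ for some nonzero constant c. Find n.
4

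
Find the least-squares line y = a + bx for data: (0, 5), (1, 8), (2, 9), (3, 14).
a = 24/5, b = 14/5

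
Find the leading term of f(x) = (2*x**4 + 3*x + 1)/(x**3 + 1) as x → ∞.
2*x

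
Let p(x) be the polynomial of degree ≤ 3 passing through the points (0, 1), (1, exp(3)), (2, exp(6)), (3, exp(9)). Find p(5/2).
-5*exp(3)/16 + 1/16 + 15*exp(6)/16 + 5*exp(9)/16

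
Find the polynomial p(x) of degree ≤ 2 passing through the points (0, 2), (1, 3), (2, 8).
2*x**2 - x + 2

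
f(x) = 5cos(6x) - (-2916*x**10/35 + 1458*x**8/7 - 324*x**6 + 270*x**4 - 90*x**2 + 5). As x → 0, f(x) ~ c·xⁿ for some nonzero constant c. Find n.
12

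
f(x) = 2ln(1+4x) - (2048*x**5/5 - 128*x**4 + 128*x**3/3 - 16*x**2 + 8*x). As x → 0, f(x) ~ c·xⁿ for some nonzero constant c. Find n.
6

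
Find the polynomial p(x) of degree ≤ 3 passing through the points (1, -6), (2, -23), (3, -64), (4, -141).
-2*x**3 - 3*x - 1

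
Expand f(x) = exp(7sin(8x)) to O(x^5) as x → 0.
1 + 56*x + 1568*x**2 + 28672*x**3 + 376320*x**4 + O(x**5)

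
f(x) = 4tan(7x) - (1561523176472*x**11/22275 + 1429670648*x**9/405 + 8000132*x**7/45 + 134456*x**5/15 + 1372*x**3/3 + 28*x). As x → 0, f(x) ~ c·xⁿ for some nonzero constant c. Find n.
13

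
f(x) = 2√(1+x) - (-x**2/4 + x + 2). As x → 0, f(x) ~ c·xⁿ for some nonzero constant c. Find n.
3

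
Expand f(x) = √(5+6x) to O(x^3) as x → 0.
sqrt(5) + 3*sqrt(5)*x/5 - 9*sqrt(5)*x**2/50 + O(x**3)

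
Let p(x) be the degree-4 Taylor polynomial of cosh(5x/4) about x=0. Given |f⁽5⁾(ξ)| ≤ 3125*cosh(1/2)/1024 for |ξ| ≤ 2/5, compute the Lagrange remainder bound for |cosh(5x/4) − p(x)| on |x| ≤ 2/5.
cosh(1/2)/3840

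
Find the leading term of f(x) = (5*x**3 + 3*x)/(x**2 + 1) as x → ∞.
5*x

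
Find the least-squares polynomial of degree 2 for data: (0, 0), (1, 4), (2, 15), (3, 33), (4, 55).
-9/35 + (113/70)x + (43/14)x²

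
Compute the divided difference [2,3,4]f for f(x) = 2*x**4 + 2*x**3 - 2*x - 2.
128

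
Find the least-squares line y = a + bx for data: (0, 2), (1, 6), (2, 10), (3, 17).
a = 7/5, b = 49/10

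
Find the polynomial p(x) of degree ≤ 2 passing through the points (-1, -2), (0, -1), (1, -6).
-3*x**2 - 2*x - 1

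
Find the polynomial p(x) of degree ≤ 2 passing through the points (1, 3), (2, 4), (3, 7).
x**2 - 2*x + 4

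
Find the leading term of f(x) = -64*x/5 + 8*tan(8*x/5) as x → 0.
4096*x**3/375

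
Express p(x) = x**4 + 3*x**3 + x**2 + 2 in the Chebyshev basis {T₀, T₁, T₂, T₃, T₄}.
(23/8)T₀ + (9/4)T₁ + T₂ + (3/4)T₃ + (1/8)T₄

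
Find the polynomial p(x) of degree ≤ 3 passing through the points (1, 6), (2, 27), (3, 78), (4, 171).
2*x**3 + 3*x**2 - 2*x + 3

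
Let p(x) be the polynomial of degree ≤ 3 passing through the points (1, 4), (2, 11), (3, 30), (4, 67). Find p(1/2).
25/8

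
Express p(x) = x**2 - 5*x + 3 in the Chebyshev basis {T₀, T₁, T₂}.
(7/2)T₀ + (-5)T₁ + (1/2)T₂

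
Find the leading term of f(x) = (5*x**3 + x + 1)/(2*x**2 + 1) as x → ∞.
5*x/2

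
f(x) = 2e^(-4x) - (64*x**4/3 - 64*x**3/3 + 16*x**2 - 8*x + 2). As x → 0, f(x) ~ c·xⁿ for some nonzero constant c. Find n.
5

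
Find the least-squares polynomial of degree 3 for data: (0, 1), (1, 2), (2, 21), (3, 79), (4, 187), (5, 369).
62/63 + (-529/189)x + (197/252)x² + (313/108)x³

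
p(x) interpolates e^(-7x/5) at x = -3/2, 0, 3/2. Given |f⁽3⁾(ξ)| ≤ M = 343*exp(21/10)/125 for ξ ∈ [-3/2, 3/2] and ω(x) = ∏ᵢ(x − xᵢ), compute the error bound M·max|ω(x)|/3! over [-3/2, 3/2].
343*sqrt(3)*exp(21/10)/1000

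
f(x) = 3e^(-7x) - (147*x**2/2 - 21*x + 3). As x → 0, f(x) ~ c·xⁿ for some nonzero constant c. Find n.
3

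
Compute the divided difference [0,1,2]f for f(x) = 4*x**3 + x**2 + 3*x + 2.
13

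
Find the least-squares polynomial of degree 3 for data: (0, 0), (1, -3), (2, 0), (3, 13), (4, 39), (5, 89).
-3/14 + (-221/84)x + (-1/2)x² + (11/12)x³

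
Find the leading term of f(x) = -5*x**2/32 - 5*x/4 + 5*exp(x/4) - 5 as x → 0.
5*x**3/384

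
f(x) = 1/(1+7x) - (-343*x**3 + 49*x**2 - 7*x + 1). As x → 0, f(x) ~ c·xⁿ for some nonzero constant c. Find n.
4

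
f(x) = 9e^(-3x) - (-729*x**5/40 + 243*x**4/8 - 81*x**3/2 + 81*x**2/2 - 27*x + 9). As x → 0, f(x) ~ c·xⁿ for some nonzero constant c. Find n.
6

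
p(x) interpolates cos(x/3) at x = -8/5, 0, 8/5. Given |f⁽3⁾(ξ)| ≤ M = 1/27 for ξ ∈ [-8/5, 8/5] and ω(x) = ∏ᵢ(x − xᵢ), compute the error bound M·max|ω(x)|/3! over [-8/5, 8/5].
512*sqrt(3)/91125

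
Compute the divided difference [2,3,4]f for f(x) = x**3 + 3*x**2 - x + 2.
12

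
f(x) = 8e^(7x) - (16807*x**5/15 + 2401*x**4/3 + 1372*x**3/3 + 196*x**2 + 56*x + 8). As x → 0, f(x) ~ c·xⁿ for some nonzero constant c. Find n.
6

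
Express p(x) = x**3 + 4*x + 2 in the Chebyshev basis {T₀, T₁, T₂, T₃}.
(2)T₀ + (19/4)T₁ + (1/4)T₃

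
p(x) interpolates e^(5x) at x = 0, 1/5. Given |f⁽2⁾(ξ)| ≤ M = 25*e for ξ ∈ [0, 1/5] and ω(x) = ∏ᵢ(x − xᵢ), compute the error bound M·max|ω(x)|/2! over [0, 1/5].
e/8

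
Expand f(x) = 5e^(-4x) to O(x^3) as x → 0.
5 - 20*x + 40*x**2 + O(x**3)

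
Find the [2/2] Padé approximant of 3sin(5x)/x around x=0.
(15 - 175*x**2/4)/(5*x**2/4 + 1)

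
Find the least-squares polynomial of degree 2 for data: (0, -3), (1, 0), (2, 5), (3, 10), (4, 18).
-104/35 + (82/35)x + (5/7)x²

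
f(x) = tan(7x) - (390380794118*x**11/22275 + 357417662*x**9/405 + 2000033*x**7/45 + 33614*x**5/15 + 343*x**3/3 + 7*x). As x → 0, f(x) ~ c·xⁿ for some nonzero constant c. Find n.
13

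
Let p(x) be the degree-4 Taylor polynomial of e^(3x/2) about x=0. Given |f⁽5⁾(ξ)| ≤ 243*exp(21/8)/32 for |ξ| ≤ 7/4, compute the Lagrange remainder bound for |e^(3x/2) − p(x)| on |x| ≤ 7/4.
1361367*exp(21/8)/1310720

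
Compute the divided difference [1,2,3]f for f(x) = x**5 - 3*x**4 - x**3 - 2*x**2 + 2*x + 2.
7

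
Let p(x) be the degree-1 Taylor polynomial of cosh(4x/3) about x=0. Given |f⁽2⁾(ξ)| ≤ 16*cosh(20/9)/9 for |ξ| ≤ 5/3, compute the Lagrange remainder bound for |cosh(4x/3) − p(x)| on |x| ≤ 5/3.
200*cosh(20/9)/81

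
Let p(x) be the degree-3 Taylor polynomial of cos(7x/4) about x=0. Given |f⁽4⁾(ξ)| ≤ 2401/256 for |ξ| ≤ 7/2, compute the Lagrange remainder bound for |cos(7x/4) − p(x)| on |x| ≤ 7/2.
5764801/98304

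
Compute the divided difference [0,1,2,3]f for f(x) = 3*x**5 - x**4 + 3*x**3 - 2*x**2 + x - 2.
72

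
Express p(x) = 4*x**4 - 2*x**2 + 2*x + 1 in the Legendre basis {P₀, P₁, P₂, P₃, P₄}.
(17/15)P₀ + (2)P₁ + (20/21)P₂ + (32/35)P₄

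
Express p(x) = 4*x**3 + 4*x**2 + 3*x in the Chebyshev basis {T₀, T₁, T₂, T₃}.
(2)T₀ + (6)T₁ + (2)T₂ + T₃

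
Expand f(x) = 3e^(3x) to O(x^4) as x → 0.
3 + 9*x + 27*x**2/2 + 27*x**3/2 + O(x**4)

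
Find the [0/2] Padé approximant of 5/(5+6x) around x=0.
1/(6*x/5 + 1)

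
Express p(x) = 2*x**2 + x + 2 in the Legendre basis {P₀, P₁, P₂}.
(8/3)P₀ + P₁ + (4/3)P₂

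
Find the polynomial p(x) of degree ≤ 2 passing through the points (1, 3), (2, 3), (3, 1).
-x**2 + 3*x + 1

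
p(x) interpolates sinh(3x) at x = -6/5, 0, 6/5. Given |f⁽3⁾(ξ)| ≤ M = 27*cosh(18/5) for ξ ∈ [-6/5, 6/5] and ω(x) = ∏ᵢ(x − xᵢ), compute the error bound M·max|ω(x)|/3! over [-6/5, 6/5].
216*sqrt(3)*cosh(18/5)/125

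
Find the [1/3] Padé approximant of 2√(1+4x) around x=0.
(7*x + 2)/(x**3 - x**2 + 3*x/2 + 1)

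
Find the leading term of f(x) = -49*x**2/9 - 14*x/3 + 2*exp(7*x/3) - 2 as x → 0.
343*x**3/81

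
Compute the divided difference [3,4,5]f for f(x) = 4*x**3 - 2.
48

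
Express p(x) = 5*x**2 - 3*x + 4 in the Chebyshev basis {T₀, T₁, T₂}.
(13/2)T₀ + (-3)T₁ + (5/2)T₂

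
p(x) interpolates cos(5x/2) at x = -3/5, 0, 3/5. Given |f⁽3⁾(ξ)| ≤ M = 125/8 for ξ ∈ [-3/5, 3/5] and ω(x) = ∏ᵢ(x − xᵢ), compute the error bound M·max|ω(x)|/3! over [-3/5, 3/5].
sqrt(3)/8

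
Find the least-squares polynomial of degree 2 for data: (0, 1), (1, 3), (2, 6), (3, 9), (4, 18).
7/5 + x²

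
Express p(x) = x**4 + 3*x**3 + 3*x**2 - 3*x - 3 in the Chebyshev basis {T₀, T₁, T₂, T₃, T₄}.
(-9/8)T₀ + (-3/4)T₁ + (2)T₂ + (3/4)T₃ + (1/8)T₄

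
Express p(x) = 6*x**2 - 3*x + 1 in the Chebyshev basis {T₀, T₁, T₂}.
(4)T₀ + (-3)T₁ + (3)T₂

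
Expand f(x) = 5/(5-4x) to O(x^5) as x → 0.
1 + 4*x/5 + 16*x**2/25 + 64*x**3/125 + 256*x**4/625 + O(x**5)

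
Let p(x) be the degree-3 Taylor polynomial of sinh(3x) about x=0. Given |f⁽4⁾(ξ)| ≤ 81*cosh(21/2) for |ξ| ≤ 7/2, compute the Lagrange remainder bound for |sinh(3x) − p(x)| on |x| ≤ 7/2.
64827*cosh(21/2)/128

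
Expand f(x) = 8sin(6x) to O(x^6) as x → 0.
48*x - 288*x**3 + 2592*x**5/5 + O(x**6)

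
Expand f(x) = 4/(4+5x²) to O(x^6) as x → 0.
1 - 5*x**2/4 + 25*x**4/16 + O(x**6)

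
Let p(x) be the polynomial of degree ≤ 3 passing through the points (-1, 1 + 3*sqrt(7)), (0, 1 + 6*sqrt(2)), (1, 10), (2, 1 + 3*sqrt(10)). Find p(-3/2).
-105*sqrt(2)/8 - 15*sqrt(10)/16 + 205/16 + 105*sqrt(7)/16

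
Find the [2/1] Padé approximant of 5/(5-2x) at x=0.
1/(1 - 2*x/5)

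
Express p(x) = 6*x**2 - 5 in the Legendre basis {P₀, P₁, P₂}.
(-3)P₀ + (4)P₂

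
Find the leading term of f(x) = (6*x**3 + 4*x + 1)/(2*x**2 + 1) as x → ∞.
3*x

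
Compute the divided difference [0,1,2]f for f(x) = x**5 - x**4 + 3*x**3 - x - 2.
17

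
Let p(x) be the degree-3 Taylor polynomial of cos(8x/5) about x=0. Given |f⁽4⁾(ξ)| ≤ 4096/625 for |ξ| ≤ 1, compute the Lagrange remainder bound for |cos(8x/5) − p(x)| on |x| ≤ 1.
512/1875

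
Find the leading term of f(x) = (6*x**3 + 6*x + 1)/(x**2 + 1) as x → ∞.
6*x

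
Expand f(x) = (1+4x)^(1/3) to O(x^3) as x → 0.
1 + 4*x/3 - 16*x**2/9 + O(x**3)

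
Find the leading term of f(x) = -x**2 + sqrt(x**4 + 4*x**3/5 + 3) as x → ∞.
2*x/5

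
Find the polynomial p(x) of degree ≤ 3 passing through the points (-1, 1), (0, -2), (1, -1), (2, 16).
2*x**3 + 2*x**2 - 3*x - 2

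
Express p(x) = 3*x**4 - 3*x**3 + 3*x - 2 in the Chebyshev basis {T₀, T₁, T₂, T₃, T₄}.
(-7/8)T₀ + (3/4)T₁ + (3/2)T₂ + (-3/4)T₃ + (3/8)T₄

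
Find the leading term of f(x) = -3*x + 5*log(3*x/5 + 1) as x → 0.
-9*x**2/10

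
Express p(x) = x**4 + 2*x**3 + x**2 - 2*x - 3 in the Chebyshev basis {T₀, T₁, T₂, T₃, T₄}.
(-17/8)T₀ + (-1/2)T₁ + T₂ + (1/2)T₃ + (1/8)T₄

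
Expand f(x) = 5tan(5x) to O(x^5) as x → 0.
25*x + 625*x**3/3 + O(x**5)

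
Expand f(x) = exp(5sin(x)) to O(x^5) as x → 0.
1 + 5*x + 25*x**2/2 + 20*x**3 + 175*x**4/8 + O(x**5)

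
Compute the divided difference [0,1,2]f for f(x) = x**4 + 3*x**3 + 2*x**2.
18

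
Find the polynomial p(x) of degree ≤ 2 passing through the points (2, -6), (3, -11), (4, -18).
-x**2 - 2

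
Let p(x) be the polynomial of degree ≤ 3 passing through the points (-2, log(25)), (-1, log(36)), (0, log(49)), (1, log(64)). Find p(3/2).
log(294912*2**(3/4)*2100875**(1/8)*3**(5/8)/84035)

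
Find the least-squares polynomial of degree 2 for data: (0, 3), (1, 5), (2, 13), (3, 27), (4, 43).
93/35 + (17/35)x + (17/7)x²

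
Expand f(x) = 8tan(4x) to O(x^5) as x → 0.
32*x + 512*x**3/3 + O(x**5)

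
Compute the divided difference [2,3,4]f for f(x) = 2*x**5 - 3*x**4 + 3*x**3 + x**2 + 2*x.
433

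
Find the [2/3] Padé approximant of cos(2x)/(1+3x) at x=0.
(1 - 5*x**2/3)/(x**3 + x**2/3 + 3*x + 1)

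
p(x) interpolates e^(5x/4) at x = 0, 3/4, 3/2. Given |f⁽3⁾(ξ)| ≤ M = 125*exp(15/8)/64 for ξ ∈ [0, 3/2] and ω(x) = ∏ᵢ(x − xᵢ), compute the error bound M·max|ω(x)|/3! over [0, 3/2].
125*sqrt(3)*exp(15/8)/4096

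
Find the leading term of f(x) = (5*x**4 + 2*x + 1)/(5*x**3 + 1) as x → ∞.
x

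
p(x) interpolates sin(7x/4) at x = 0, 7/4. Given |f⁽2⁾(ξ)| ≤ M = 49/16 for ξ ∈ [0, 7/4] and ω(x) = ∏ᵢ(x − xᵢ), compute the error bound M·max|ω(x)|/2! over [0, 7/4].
2401/2048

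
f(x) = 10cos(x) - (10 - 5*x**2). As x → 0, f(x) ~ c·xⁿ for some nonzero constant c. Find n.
4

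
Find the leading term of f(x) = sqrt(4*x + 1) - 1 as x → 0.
2*x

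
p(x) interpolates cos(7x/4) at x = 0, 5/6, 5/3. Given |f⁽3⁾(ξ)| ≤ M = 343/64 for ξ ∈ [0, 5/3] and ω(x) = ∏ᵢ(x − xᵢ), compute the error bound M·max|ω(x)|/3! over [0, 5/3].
42875*sqrt(3)/373248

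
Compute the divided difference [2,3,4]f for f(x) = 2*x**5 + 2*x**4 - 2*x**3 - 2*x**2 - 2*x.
660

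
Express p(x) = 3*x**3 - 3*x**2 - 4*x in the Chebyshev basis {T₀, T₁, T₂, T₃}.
(-3/2)T₀ + (-7/4)T₁ + (-3/2)T₂ + (3/4)T₃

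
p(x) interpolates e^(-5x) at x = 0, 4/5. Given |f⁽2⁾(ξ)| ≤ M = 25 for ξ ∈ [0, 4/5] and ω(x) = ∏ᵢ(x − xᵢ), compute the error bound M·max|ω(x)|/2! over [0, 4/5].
2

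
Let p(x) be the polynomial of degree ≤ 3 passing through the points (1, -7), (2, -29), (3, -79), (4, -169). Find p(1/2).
-11/4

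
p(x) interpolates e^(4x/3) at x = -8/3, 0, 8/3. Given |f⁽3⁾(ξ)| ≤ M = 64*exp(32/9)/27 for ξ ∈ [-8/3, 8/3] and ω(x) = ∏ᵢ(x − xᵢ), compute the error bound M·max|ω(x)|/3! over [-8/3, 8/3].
32768*sqrt(3)*exp(32/9)/19683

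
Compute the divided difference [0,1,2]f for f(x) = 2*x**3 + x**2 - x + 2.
7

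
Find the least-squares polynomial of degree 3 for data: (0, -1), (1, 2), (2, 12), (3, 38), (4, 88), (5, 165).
-101/126 + (179/756)x + (215/252)x² + (31/27)x³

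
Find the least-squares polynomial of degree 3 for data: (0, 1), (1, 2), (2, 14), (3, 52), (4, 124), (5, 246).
43/42 + (-283/252)x + (-5/42)x² + (73/36)x³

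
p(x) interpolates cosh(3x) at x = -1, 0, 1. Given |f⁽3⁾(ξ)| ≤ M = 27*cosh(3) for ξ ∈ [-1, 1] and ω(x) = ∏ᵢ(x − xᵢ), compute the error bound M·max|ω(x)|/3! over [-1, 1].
sqrt(3)*cosh(3)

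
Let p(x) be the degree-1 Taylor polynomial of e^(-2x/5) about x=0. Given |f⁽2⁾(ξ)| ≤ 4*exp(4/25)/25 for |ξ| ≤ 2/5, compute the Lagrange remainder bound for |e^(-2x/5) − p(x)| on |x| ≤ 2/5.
8*exp(4/25)/625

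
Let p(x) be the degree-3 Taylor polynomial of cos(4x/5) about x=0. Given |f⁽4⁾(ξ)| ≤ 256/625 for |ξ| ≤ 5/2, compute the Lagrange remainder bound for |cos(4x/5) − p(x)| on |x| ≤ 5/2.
2/3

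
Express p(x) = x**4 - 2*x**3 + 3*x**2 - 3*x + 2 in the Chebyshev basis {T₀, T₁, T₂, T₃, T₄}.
(31/8)T₀ + (-9/2)T₁ + (2)T₂ + (-1/2)T₃ + (1/8)T₄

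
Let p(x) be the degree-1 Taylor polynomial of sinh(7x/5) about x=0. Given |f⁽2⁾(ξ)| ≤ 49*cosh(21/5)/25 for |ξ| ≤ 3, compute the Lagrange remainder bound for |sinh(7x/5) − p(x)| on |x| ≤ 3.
441*cosh(21/5)/50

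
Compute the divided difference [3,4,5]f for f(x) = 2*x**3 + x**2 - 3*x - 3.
25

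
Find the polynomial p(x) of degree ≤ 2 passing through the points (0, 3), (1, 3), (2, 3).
3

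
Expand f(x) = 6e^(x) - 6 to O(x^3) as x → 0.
6*x + 3*x**2 + O(x**3)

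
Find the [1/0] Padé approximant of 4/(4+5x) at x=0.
1 - 5*x/4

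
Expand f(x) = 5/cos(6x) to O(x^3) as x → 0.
5 + 90*x**2 + O(x**3)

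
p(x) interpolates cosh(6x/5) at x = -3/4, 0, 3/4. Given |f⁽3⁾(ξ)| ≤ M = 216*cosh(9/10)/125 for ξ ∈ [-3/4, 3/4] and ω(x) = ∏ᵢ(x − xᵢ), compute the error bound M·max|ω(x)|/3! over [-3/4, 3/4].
27*sqrt(3)*cosh(9/10)/1000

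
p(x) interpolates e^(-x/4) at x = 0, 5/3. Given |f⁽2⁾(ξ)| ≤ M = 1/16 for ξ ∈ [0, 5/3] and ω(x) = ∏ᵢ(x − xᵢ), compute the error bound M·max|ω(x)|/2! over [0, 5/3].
25/1152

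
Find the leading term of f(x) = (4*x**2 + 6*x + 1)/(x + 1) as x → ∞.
4*x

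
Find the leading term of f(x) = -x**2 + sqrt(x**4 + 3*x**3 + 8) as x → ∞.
3*x/2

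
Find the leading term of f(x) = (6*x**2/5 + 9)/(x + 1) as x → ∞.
6*x/5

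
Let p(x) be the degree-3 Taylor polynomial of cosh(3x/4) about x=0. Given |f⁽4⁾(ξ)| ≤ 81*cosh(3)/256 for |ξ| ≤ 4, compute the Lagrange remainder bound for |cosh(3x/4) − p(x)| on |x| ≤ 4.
27*cosh(3)/8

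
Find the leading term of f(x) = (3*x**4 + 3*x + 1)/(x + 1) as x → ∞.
3*x**3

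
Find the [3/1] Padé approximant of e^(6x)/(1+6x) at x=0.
(99*x**3/2 + 18*x**2 + 27*x/4 + 1)/(27*x/4 + 1)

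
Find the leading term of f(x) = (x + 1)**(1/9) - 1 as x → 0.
x/9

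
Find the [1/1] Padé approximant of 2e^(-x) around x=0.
(2 - x)/(x/2 + 1)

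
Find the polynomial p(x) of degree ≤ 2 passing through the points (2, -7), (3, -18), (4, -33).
-2*x**2 - x + 3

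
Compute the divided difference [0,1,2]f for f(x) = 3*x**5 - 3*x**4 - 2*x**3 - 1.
18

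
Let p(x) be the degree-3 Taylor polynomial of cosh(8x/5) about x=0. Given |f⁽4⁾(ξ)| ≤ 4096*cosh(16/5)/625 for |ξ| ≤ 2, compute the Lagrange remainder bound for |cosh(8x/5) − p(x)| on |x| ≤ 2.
8192*cosh(16/5)/1875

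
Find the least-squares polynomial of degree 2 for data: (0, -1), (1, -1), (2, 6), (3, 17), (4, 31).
-10/7 + (-33/35)x + (16/7)x²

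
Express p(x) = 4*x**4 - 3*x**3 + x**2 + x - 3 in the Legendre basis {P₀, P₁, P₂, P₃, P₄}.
(-28/15)P₀ + (-4/5)P₁ + (62/21)P₂ + (-6/5)P₃ + (32/35)P₄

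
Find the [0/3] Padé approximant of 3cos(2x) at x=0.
3/(2*x**2 + 1)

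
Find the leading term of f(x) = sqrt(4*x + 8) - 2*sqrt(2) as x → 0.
sqrt(2)*x/2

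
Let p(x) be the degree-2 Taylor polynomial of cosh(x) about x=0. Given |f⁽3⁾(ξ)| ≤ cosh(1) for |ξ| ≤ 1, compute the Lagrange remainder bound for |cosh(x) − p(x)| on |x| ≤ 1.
cosh(1)/6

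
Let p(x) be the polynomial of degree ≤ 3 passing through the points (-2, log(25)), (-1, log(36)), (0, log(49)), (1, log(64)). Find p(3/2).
log(294912*2**(3/4)*2100875**(1/8)*3**(5/8)/84035)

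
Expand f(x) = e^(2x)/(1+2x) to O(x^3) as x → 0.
1 + 2*x**2 + O(x**3)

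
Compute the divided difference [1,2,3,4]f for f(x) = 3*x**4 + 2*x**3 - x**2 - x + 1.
32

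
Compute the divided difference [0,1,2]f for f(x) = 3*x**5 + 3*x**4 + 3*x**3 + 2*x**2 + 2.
77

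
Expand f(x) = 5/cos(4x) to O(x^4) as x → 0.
5 + 40*x**2 + O(x**4)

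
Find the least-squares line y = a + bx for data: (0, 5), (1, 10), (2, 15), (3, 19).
a = 26/5, b = 47/10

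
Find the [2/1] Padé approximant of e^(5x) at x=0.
(25*x**2/6 + 10*x/3 + 1)/(1 - 5*x/3)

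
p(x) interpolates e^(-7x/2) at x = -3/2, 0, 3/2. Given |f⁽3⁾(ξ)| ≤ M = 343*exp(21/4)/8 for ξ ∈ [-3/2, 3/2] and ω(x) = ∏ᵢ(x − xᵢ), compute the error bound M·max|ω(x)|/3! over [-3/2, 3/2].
343*sqrt(3)*exp(21/4)/64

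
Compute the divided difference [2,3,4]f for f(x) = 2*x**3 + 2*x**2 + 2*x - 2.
20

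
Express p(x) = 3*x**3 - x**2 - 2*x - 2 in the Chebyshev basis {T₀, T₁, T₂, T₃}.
(-5/2)T₀ + (1/4)T₁ + (-1/2)T₂ + (3/4)T₃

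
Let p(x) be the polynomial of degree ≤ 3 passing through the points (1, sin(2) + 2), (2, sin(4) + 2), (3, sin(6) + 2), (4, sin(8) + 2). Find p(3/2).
15*sin(4)/16 + sin(8)/16 - 5*sin(6)/16 + 5*sin(2)/16 + 2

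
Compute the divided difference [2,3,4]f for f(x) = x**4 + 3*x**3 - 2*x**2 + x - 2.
80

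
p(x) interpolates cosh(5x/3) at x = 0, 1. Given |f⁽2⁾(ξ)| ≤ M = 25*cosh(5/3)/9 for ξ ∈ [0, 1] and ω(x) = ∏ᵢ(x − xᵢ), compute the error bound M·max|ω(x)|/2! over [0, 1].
25*cosh(5/3)/72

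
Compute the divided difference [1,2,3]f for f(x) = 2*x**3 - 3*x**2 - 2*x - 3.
9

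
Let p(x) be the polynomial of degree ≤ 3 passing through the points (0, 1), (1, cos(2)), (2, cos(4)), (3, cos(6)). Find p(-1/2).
21*cos(4)/16 - 5*cos(6)/16 - 35*cos(2)/16 + 35/16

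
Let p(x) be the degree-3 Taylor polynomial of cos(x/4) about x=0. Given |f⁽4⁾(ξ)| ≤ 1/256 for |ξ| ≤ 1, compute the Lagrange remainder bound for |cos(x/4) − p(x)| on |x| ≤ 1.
1/6144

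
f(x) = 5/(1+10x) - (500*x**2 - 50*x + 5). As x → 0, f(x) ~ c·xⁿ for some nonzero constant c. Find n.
3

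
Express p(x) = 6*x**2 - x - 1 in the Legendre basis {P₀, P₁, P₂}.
P₀ - P₁ + (4)P₂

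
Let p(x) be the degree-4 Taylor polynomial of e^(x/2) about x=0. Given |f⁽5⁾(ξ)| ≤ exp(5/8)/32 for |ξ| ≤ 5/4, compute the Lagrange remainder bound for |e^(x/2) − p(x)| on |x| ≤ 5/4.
625*exp(5/8)/786432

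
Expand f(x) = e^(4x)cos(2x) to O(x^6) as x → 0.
1 + 4*x + 6*x**2 + 8*x**3/3 - 14*x**4/3 - 152*x**5/15 + O(x**6)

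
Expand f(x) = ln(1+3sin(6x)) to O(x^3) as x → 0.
18*x - 162*x**2 + O(x**3)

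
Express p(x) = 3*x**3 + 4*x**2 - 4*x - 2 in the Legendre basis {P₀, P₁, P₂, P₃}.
(-2/3)P₀ + (-11/5)P₁ + (8/3)P₂ + (6/5)P₃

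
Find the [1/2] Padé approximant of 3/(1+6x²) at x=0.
3/(6*x**2 + 1)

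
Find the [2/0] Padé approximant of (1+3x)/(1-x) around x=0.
4*x**2 + 4*x + 1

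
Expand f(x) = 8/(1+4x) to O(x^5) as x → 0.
8 - 32*x + 128*x**2 - 512*x**3 + 2048*x**4 + O(x**5)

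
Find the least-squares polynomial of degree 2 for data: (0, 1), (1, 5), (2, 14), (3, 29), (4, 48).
33/35 + (53/35)x + (18/7)x²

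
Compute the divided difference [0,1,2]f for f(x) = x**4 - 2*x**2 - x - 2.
5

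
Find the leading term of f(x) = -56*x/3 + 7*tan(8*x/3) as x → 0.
3584*x**3/81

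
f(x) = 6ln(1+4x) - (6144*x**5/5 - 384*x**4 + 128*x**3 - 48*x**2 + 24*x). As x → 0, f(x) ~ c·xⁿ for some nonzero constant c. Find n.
6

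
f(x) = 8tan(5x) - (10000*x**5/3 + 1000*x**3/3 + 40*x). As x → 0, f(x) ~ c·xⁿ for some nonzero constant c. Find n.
7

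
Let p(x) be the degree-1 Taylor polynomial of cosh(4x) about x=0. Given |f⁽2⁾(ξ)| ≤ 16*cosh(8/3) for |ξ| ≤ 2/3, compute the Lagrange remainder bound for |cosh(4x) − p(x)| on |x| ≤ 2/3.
32*cosh(8/3)/9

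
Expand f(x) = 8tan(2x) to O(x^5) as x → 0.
16*x + 64*x**3/3 + O(x**5)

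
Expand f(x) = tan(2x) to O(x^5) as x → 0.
2*x + 8*x**3/3 + O(x**5)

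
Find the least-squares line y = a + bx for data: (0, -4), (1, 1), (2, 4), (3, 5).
a = -3, b = 3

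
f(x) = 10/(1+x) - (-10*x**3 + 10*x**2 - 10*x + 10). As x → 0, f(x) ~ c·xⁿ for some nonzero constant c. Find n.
4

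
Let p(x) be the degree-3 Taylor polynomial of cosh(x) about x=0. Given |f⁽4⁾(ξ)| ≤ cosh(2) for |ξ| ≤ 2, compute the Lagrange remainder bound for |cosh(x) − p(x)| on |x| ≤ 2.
2*cosh(2)/3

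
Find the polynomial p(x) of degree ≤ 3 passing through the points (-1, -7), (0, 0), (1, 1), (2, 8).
2*x**3 - 3*x**2 + 2*x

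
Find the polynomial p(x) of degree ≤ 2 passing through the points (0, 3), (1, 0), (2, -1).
x**2 - 4*x + 3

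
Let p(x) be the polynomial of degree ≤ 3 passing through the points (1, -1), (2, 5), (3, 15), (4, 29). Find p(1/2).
-5/2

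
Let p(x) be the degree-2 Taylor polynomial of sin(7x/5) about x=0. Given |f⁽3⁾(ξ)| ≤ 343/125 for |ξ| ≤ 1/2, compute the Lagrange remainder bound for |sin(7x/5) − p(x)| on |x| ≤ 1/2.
343/6000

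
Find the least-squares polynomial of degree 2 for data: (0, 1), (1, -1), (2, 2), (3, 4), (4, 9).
23/35 + (-113/70)x + (13/14)x²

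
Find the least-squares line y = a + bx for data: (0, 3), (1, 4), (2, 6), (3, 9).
a = 5/2, b = 2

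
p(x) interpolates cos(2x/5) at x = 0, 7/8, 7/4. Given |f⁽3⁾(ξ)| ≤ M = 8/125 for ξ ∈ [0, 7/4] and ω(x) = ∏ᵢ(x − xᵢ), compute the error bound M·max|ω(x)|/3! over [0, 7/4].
343*sqrt(3)/216000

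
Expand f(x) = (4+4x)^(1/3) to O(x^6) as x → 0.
2**(2/3) + 2**(2/3)*x/3 - 2**(2/3)*x**2/9 + 5*2**(2/3)*x**3/81 - 10*2**(2/3)*x**4/243 + 22*2**(2/3)*x**5/729 + O(x**6)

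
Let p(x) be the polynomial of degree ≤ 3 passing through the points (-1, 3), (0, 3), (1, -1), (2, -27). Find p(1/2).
21/8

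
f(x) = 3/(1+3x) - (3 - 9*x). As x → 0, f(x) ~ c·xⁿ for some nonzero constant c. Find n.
2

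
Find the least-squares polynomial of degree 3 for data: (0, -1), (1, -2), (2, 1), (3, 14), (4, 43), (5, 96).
-67/63 + (-64/189)x + (-191/126)x² + (59/54)x³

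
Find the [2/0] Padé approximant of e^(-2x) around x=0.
2*x**2 - 2*x + 1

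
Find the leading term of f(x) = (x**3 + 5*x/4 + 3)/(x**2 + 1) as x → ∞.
x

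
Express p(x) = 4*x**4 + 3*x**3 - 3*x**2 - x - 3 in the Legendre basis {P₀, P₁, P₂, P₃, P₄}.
(-16/5)P₀ + (4/5)P₁ + (2/7)P₂ + (6/5)P₃ + (32/35)P₄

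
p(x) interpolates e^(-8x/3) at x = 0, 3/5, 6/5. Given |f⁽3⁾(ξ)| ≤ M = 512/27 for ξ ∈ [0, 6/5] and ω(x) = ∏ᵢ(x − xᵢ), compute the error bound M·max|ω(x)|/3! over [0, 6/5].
512*sqrt(3)/3375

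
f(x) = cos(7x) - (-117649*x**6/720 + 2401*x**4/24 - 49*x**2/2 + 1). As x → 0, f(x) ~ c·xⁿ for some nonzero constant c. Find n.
8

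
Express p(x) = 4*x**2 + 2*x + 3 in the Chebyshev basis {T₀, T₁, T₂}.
(5)T₀ + (2)T₁ + (2)T₂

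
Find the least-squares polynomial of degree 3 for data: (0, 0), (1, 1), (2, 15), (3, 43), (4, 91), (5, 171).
-7/18 + (-101/756)x + (103/63)x² + (113/108)x³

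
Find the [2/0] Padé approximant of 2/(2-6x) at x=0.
9*x**2 + 3*x + 1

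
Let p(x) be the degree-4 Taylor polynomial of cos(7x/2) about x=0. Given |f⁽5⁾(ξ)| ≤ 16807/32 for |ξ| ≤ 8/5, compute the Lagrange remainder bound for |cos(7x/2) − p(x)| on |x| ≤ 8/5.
2151296/46875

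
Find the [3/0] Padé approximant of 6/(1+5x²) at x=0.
6 - 30*x**2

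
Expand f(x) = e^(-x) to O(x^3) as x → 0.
1 - x + x**2/2 + O(x**3)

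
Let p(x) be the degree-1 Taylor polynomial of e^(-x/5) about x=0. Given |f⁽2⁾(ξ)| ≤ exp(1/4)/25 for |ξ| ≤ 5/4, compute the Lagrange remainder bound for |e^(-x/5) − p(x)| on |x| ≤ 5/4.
exp(1/4)/32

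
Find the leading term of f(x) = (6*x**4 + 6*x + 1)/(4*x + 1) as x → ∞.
3*x**3/2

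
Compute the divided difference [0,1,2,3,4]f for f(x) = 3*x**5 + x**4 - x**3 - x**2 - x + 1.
31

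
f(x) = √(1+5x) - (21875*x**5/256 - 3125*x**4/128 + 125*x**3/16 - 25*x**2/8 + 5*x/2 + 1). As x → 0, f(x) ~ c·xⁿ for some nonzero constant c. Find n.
6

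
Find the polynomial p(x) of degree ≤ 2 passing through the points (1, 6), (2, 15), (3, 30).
3*x**2 + 3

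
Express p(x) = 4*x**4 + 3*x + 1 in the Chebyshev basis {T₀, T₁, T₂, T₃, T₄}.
(5/2)T₀ + (3)T₁ + (2)T₂ + (1/2)T₄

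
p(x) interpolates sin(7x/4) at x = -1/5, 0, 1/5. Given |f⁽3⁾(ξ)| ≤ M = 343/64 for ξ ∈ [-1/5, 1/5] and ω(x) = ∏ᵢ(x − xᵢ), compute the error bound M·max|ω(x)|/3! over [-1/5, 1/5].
343*sqrt(3)/216000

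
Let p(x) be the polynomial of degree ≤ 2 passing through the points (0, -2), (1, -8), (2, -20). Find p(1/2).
-17/4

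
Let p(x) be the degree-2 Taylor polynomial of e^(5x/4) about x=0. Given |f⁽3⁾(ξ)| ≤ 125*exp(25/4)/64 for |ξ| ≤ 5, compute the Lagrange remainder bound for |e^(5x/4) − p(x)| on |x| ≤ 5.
15625*exp(25/4)/384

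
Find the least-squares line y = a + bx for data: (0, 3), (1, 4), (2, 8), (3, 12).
a = 21/10, b = 31/10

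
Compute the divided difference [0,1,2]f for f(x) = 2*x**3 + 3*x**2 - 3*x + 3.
9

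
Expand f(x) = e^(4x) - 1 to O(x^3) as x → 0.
4*x + 8*x**2 + O(x**3)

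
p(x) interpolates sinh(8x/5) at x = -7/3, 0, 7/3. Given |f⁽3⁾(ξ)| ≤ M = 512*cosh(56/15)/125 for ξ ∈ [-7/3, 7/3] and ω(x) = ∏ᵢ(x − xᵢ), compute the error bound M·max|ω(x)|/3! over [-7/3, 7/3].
175616*sqrt(3)*cosh(56/15)/91125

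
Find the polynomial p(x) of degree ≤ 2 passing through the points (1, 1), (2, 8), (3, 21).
3*x**2 - 2*x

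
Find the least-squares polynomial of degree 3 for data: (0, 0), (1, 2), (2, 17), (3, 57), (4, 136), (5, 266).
-1/63 + (11/189)x + (-1/9)x² + (58/27)x³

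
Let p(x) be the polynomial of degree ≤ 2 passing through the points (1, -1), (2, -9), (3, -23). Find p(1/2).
3/4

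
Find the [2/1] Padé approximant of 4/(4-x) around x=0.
1/(1 - x/4)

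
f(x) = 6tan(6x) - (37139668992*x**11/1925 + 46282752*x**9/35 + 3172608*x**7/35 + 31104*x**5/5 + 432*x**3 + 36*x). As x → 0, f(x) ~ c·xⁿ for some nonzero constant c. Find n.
13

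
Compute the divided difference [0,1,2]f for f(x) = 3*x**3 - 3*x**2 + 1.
6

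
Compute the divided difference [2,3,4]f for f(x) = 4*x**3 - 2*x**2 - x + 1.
34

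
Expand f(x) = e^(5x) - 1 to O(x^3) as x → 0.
5*x + 25*x**2/2 + O(x**3)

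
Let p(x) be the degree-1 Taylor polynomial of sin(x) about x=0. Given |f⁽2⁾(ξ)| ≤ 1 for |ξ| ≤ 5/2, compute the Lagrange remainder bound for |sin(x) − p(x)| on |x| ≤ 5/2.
25/8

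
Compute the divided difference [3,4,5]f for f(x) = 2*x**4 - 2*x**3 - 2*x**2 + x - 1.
168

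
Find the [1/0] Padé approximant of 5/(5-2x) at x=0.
2*x/5 + 1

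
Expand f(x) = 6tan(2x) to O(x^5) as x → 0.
12*x + 16*x**3 + O(x**5)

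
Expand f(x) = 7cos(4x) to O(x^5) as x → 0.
7 - 56*x**2 + 224*x**4/3 + O(x**5)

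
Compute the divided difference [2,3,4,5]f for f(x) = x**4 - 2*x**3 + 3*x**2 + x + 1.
12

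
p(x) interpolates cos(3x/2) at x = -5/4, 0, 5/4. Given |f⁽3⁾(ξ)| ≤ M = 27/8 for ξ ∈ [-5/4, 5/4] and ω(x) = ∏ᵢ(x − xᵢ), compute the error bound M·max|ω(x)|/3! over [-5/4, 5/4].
125*sqrt(3)/512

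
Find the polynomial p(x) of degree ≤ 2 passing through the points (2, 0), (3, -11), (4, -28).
-3*x**2 + 4*x + 4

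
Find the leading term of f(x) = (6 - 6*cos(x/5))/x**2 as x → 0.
3/25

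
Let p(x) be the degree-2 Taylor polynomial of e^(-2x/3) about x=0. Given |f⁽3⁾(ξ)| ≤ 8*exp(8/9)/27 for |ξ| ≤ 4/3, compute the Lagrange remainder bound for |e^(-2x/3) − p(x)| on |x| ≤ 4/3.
256*exp(8/9)/2187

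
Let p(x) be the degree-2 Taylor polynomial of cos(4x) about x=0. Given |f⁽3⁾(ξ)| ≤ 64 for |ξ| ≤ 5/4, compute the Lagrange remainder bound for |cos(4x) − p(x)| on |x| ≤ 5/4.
125/6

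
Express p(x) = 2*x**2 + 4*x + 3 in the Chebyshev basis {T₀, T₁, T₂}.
(4)T₀ + (4)T₁ + T₂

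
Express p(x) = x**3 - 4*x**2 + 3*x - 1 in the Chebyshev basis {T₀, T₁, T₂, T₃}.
(-3)T₀ + (15/4)T₁ + (-2)T₂ + (1/4)T₃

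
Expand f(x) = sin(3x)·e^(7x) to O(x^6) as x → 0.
3*x + 21*x**2 + 69*x**3 + 140*x**4 + 1919*x**5/10 + O(x**6)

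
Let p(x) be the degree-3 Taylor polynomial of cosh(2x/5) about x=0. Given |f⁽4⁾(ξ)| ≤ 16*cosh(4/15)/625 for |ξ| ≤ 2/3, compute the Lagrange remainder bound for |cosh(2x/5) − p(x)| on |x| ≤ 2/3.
32*cosh(4/15)/151875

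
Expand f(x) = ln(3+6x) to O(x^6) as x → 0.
log(3) + 2*x - 2*x**2 + 8*x**3/3 - 4*x**4 + 32*x**5/5 + O(x**6)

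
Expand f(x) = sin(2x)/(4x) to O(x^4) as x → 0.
1/2 - x**2/3 + O(x**4)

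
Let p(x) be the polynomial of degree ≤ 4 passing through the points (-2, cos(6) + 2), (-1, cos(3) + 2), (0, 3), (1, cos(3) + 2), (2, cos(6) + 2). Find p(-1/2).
5*cos(3)/16 - cos(6)/64 + 173/64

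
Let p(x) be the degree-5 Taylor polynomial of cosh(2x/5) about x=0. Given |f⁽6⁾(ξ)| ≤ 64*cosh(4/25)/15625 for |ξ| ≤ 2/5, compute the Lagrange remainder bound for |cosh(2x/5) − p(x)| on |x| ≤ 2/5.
256*cosh(4/25)/10986328125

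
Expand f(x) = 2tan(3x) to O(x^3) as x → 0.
6*x + O(x**3)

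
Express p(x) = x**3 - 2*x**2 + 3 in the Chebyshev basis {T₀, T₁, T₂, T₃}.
(2)T₀ + (3/4)T₁ - T₂ + (1/4)T₃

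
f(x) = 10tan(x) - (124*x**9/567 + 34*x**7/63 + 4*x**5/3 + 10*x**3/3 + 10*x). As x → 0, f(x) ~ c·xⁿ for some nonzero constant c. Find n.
11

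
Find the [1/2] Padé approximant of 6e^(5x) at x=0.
(10*x + 6)/(25*x**2/6 - 10*x/3 + 1)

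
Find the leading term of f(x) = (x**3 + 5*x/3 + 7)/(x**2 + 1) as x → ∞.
x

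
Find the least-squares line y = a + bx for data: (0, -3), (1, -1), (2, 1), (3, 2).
a = -14/5, b = 17/10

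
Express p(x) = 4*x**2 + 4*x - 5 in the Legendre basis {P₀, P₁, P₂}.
(-11/3)P₀ + (4)P₁ + (8/3)P₂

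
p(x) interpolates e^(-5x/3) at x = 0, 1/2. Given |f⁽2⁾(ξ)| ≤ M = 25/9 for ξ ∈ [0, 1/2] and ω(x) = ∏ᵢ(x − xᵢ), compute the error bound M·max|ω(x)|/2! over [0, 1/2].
25/288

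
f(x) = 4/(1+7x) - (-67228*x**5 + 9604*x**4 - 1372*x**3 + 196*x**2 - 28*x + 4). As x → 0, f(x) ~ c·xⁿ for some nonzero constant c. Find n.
6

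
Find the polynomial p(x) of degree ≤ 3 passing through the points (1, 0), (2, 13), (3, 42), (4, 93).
x**3 + 2*x**2 - 3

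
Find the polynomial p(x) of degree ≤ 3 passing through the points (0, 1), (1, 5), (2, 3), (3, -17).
-2*x**3 + 3*x**2 + 3*x + 1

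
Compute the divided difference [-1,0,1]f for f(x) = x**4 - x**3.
1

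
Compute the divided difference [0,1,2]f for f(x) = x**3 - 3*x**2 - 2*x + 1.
0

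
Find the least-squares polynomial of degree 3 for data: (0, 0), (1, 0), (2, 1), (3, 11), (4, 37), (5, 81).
25/126 + (-73/756)x + (-415/252)x² + (53/54)x³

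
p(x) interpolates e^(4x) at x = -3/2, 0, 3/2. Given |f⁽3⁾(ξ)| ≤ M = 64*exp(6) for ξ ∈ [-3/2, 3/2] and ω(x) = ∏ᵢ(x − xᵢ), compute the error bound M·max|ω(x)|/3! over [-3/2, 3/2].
8*sqrt(3)*exp(6)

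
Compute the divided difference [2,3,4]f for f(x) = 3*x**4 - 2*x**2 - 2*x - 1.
163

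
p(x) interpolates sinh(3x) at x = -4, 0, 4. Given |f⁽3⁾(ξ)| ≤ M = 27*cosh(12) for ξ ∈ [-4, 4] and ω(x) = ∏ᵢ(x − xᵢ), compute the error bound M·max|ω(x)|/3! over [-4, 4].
64*sqrt(3)*cosh(12)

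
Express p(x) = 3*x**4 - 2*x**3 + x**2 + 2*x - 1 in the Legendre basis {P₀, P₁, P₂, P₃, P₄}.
(-1/15)P₀ + (4/5)P₁ + (50/21)P₂ + (-4/5)P₃ + (24/35)P₄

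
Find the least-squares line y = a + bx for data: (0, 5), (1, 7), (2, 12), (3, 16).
a = 43/10, b = 19/5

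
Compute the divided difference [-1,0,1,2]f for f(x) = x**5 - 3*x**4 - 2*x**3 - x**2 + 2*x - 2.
-3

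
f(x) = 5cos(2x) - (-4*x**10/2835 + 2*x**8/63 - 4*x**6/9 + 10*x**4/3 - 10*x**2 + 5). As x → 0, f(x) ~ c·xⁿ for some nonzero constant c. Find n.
12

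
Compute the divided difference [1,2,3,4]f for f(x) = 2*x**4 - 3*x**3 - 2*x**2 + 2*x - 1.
17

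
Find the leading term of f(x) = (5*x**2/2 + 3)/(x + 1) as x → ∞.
5*x/2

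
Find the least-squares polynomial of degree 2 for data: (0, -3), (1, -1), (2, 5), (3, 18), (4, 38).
-93/35 + (-153/70)x + (43/14)x²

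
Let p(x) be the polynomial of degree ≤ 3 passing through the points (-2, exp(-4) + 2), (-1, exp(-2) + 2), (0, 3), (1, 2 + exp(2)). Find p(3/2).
(-5 + 21*exp(2) + (-3 + 35*exp(2))*exp(4))*exp(-4)/16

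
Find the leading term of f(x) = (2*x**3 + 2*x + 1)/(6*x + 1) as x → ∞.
x**2/3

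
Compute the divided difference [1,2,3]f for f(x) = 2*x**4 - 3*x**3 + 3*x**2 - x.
35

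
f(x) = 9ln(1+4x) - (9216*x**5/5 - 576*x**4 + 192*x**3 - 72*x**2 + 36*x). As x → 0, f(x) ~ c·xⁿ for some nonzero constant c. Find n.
6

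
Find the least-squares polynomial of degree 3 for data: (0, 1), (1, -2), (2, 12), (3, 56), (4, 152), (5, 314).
113/126 + (-467/108)x + (-127/126)x² + (311/108)x³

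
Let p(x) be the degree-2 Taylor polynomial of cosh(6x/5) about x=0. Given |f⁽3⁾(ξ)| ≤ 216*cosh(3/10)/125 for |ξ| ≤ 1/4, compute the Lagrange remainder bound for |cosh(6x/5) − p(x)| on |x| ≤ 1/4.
9*cosh(3/10)/2000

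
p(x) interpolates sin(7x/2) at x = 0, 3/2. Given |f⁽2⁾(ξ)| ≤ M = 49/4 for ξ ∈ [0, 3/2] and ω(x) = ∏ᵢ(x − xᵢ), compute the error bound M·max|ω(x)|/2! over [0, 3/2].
441/128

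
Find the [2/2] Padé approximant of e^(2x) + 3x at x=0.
(7*x**2/12 + 19*x/4 + 1)/(-x**2/6 - x/4 + 1)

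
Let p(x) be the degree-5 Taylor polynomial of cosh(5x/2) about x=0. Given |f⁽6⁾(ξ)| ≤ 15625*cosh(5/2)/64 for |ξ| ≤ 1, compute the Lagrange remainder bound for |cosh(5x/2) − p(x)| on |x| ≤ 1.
3125*cosh(5/2)/9216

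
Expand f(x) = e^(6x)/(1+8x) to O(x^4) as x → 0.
1 - 2*x + 34*x**2 - 236*x**3 + O(x**4)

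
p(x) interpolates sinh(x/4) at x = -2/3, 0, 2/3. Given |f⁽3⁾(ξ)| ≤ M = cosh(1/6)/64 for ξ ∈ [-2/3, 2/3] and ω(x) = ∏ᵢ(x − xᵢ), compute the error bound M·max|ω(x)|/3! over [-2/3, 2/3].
sqrt(3)*cosh(1/6)/5832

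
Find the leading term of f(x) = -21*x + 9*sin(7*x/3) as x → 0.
-343*x**3/18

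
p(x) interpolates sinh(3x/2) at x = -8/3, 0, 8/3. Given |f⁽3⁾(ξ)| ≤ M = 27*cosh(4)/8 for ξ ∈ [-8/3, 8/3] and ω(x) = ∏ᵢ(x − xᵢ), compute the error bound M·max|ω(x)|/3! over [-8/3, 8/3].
64*sqrt(3)*cosh(4)/27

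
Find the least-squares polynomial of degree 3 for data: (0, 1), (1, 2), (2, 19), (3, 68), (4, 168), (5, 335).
41/42 + (-209/252)x + (-11/12)x² + (26/9)x³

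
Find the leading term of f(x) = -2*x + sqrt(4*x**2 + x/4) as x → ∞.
1/16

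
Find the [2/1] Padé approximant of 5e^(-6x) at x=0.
(30*x**2 - 20*x + 5)/(2*x + 1)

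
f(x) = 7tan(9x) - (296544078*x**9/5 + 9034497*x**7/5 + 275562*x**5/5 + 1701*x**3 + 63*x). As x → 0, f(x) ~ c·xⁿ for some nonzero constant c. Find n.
11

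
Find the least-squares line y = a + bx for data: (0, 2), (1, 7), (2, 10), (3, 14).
a = 12/5, b = 39/10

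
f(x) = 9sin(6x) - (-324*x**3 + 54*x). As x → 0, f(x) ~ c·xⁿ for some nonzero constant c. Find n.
5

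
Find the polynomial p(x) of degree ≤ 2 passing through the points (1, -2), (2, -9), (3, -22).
-3*x**2 + 2*x - 1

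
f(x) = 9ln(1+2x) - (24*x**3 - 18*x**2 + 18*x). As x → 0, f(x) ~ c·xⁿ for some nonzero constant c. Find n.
4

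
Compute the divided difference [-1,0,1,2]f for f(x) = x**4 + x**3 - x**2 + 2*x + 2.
3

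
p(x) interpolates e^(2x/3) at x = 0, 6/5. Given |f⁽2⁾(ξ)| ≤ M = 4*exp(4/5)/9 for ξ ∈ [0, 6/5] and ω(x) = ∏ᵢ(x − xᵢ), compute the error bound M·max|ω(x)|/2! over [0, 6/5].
2*exp(4/5)/25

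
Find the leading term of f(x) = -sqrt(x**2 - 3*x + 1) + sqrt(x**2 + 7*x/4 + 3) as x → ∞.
19/8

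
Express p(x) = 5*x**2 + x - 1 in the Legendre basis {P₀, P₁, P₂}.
(2/3)P₀ + P₁ + (10/3)P₂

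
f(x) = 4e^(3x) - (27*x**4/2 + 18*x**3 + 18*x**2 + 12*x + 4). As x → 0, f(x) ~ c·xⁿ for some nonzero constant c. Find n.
5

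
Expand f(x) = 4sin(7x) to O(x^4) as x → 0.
28*x - 686*x**3/3 + O(x**4)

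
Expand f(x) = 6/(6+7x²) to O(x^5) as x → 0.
1 - 7*x**2/6 + 49*x**4/36 + O(x**5)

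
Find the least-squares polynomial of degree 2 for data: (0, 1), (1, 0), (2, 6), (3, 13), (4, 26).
26/35 + (-139/70)x + (29/14)x²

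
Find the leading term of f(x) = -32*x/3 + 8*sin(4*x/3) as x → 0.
-256*x**3/81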